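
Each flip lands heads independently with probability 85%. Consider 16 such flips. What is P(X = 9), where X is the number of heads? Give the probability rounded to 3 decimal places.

0.005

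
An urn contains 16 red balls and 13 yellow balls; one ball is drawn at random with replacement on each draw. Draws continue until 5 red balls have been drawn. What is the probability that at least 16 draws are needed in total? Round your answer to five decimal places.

0.02467

Needing more than 15 draws ⇔ fewer than 5 successes in the first 15. With X ~ Binomial(15, 0.551724), P(Y > 15) = P(X ≤ 4).
  k=0: C(15,0)·0.551724^0·0.448276^15 = 0.0000059
  k=1: C(15,1)·0.551724^1·0.448276^14 = 0.0001095
  k=2: C(15,2)·0.551724^2·0.448276^13 = 0.0009435
  k=3: C(15,3)·0.551724^3·0.448276^12 = 0.0050318
  k=4: C(15,4)·0.551724^4·0.448276^11 = 0.0185789
P(X ≤ 4) = 0.0246696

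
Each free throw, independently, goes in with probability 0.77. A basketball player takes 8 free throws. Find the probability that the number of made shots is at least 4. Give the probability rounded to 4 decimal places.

0.9809

X ~ Binomial(8, 0.77); P(X ≥ 4) = Σ C(8,k) p^k (1−p)^(8−k) over k:
  k=4: C(8,4)·0.77^4·0.23^4 = 0.068861
  k=5: C(8,5)·0.77^5·0.23^3 = 0.184427
  k=6: C(8,6)·0.77^6·0.23^2 = 0.308715
  k=7: C(8,7)·0.77^7·0.23^1 = 0.295293
  k=8: C(8,8)·0.77^8·0.23^0 = 0.123574
Total = 0.980870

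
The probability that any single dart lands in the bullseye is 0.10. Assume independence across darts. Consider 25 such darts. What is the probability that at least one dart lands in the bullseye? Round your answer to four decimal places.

0.9282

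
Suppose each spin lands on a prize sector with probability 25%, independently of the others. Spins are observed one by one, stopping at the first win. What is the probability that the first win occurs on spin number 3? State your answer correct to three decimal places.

Geometric (trials to first success), p = 0.25.
P(Y = 3) = (1−p)^2 · p = 0.5625 · 0.25 = 0.14062

0.141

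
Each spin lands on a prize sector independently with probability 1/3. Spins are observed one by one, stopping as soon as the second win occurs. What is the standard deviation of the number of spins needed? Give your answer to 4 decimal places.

3.4641

Y = total spins until the second success; negative binomial with r=2, p=0.333333.
SD(Y) = √[r(1−p)/p²] = √(12.000000) = 3.464102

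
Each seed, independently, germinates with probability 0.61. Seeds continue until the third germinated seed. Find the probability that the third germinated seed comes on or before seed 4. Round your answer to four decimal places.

0.4925

Finishing within 4 seeds ⇔ at least 3 successes in the first 4. With X ~ Binomial(4, 0.61), P(Y ≤ 4) = 1 − P(X ≤ 2).
  k=0: C(4,0)·0.61^0·0.39^4 = 0.023134
  k=1: C(4,1)·0.61^1·0.39^3 = 0.144738
  k=2: C(4,2)·0.61^2·0.39^2 = 0.339578
1 − 0.507451 = 0.492549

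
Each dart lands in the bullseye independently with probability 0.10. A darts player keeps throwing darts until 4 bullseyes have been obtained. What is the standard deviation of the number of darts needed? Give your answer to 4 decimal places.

18.9737

Y = total darts until the fourth success; negative binomial with r=4, p=0.10.
SD(Y) = √[r(1−p)/p²] = √(360.000000) = 18.973666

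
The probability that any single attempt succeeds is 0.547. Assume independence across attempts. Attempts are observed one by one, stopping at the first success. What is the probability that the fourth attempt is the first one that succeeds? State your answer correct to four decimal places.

Geometric (trials to first success), p = 0.547.
P(Y = 4) = (1−p)^3 · p = 0.09296 · 0.547 = 0.050849

0.0508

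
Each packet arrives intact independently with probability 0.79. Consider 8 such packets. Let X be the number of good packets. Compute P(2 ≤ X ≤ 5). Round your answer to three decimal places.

0.225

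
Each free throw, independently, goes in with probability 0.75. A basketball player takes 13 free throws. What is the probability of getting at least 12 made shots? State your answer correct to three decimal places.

0.127

X ~ Binomial(13, 0.75); P(X ≥ 12) = Σ C(13,k) p^k (1−p)^(13−k) over k:
  k=12: C(13,12)·0.75^12·0.25^1 = 0.10295
  k=13: C(13,13)·0.75^13·0.25^0 = 0.02376
Total = 0.12671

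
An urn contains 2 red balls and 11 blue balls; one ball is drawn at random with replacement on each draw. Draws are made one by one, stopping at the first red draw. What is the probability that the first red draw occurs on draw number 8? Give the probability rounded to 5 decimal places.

0.04778

Geometric (trials to first success), p = 0.153846.
P(Y = 8) = (1−p)^7 · p = 0.31056 · 0.153846 = 0.0477784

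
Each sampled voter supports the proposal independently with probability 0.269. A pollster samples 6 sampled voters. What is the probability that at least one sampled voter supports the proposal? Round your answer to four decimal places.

P(at least one) = 1 − P(none) = 1 − (1 − 0.269)^6
= 1 − 0.152582 = 0.847418

0.8474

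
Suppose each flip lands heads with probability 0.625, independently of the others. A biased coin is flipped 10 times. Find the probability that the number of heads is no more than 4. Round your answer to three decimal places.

X ~ Binomial(10, 0.625); P(X ≤ 4) = Σ C(10,k) p^k (1−p)^(10−k) over k:
  k=0: C(10,0)·0.625^0·0.375^10 = 0.00005
  k=1: C(10,1)·0.625^1·0.375^9 = 0.00092
  k=2: C(10,2)·0.625^2·0.375^8 = 0.00687
  k=3: C(10,3)·0.625^3·0.375^7 = 0.03055
  k=4: C(10,4)·0.625^4·0.375^6 = 0.08911
Total = 0.12751

0.128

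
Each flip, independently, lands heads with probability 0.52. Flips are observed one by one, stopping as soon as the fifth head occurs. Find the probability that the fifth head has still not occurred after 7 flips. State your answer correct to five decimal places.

0.73933

Needing more than 7 flips ⇔ fewer than 5 successes in the first 7. With X ~ Binomial(7, 0.52), P(Y > 7) = P(X ≤ 4).
  k=0: C(7,0)·0.52^0·0.48^7 = 0.0058707
  k=1: C(7,1)·0.52^1·0.48^6 = 0.0445193
  k=2: C(7,2)·0.52^2·0.48^5 = 0.1446879
  k=3: C(7,3)·0.52^3·0.48^4 = 0.2612420
  k=4: C(7,4)·0.52^4·0.48^3 = 0.2830122
P(X ≤ 4) = 0.7393321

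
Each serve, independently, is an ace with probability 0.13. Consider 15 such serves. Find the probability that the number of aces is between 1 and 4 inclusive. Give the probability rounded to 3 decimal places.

0.840

X ~ Binomial(15, 0.13); P(1 ≤ X ≤ 4) = Σ C(15,k) p^k (1−p)^(15−k) over k:
  k=1: C(15,1)·0.13^1·0.87^14 = 0.27753
  k=2: C(15,2)·0.13^2·0.87^13 = 0.29029
  k=3: C(15,3)·0.13^3·0.87^12 = 0.18796
  k=4: C(15,4)·0.13^4·0.87^11 = 0.08426
Total = 0.84003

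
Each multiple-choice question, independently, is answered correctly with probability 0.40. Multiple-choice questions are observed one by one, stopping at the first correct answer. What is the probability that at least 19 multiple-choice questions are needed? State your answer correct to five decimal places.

0.00010

Y = number of multiple-choice questions to the first success; geometric, p = 0.40.
P(Y > 18) = P(first 18 all fail) = (1−p)^18 = 0.0001016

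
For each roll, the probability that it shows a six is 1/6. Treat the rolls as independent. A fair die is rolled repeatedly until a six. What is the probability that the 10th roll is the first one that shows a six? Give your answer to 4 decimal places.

0.0323

Geometric (trials to first success), p = 0.166667.
P(Y = 10) = (1−p)^9 · p = 0.19381 · 0.166667 = 0.032301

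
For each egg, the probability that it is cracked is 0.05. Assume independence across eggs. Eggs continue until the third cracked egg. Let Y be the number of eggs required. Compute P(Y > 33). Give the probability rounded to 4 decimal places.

Needing more than 33 eggs ⇔ fewer than 3 successes in the first 33. With X ~ Binomial(33, 0.05), P(Y > 33) = P(X ≤ 2).
  k=0: C(33,0)·0.05^0·0.95^33 = 0.184026
  k=1: C(33,1)·0.05^1·0.95^32 = 0.319624
  k=2: C(33,2)·0.05^2·0.95^31 = 0.269157
P(X ≤ 2) = 0.772807

0.7728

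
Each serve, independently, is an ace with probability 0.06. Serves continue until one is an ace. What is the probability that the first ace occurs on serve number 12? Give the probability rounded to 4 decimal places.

Geometric (trials to first success), p = 0.06.
P(Y = 12) = (1−p)^11 · p = 0.5063 · 0.06 = 0.030378

0.0304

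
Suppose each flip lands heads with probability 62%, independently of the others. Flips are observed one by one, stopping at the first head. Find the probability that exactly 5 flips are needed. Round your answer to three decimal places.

0.013

Geometric (trials to first success), p = 0.62.
P(Y = 5) = (1−p)^4 · p = 0.020851 · 0.62 = 0.01293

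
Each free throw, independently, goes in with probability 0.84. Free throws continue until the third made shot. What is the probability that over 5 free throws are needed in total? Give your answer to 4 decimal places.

0.0318

Needing more than 5 free throws ⇔ fewer than 3 successes in the first 5. With X ~ Binomial(5, 0.84), P(Y > 5) = P(X ≤ 2).
  k=0: C(5,0)·0.84^0·0.16^5 = 0.000105
  k=1: C(5,1)·0.84^1·0.16^4 = 0.002753
  k=2: C(5,2)·0.84^2·0.16^3 = 0.028901
P(X ≤ 2) = 0.031759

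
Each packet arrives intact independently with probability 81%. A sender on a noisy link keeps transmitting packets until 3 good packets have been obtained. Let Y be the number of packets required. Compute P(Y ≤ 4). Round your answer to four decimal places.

Finishing within 4 packets ⇔ at least 3 successes in the first 4. With X ~ Binomial(4, 0.81), P(Y ≤ 4) = 1 − P(X ≤ 2).
  k=0: C(4,0)·0.81^0·0.19^4 = 0.001303
  k=1: C(4,1)·0.81^1·0.19^3 = 0.022223
  k=2: C(4,2)·0.81^2·0.19^2 = 0.142111
1 − 0.165638 = 0.834362

0.8344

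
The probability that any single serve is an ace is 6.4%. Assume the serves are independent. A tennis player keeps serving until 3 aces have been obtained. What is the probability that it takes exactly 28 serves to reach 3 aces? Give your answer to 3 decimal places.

Y = trial on which the third success occurs; negative binomial, r=3, p=0.064.
P(Y=28) = C(27,2) · p^3 · (1−p)^25
= 351 · 0.00026214 · 0.19138 = 0.01761

0.018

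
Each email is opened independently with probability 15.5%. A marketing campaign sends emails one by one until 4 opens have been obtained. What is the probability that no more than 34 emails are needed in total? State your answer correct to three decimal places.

0.795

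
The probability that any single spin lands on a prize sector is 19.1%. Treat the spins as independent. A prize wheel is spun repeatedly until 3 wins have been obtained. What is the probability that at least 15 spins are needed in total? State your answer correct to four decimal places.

0.4824

Needing more than 14 spins ⇔ fewer than 3 successes in the first 14. With X ~ Binomial(14, 0.191), P(Y > 14) = P(X ≤ 2).
  k=0: C(14,0)·0.191^0·0.809^14 = 0.051437
  k=1: C(14,1)·0.191^1·0.809^13 = 0.170017
  k=2: C(14,2)·0.191^2·0.809^12 = 0.260910
P(X ≤ 2) = 0.482364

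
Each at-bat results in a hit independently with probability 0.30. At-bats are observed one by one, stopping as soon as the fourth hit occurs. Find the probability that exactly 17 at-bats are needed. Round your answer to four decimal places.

0.0439

Y = trial on which the fourth success occurs; negative binomial, r=4, p=0.30.
P(Y=17) = C(16,3) · p^4 · (1−p)^13
= 560 · 0.0081 · 0.0096889 = 0.043949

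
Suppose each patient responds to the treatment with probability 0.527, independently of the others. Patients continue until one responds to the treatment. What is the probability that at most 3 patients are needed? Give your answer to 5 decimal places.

0.89418

Y = number of patients to the first success; geometric, p = 0.527.
P(Y ≤ 3) = 1 − (1−p)^3 = 1 − 0.1058238 = 0.8941762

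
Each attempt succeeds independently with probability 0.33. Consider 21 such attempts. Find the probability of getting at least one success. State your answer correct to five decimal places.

0.99978

P(at least one) = 1 − P(none) = 1 − (1 − 0.33)^21
= 1 − 0.0002226 = 0.9997774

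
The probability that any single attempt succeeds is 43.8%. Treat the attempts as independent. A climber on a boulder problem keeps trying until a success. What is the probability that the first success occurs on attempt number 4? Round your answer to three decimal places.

Geometric (trials to first success), p = 0.438.
P(Y = 4) = (1−p)^3 · p = 0.1775 · 0.438 = 0.07775

0.078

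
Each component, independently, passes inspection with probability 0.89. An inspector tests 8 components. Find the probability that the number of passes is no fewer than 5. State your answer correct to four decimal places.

0.9929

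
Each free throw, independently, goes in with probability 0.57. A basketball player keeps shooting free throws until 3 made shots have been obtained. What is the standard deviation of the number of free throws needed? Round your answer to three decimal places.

Y = total free throws until the third success; negative binomial with r=3, p=0.57.
SD(Y) = √[r(1−p)/p²] = √(3.97045) = 1.99260

1.993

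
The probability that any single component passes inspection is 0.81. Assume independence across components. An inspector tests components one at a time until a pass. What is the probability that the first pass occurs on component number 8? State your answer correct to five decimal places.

0.00001

Geometric (trials to first success), p = 0.81.
P(Y = 8) = (1−p)^7 · p = 8.9387e-06 · 0.81 = 0.0000072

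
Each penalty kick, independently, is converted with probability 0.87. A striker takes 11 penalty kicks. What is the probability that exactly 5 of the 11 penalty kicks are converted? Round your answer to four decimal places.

X ~ Binomial(n=11, p=0.87).
P(X=5) = C(11,5) · p^5 · (1−p)^6
= 462 · 0.49842 · 4.8268e-06 = 0.001111

0.0011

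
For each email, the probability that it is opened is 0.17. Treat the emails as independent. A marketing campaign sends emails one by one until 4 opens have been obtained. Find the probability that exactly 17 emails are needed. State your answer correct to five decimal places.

0.04150

Y = trial on which the fourth success occurs; negative binomial, r=4, p=0.17.
P(Y=17) = C(16,3) · p^4 · (1−p)^13
= 560 · 0.00083521 · 0.088719 = 0.0414953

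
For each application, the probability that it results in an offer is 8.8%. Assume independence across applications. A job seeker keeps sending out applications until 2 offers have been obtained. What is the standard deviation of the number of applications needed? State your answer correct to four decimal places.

Y = total applications until the second success; negative binomial with r=2, p=0.088.
SD(Y) = √[r(1−p)/p²] = √(235.537190) = 15.347221

15.3472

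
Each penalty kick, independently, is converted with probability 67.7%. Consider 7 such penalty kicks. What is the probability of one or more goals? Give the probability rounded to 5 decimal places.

P(at least one) = 1 − P(none) = 1 − (1 − 0.677)^7
= 1 − 0.0003668 = 0.9996332

0.99963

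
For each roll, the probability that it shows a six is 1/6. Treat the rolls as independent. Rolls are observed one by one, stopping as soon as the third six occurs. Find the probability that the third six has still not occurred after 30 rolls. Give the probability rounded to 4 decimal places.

0.1028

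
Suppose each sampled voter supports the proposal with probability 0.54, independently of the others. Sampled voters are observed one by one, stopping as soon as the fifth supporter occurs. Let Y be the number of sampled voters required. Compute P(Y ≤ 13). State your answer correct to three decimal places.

Finishing within 13 sampled voters ⇔ at least 5 successes in the first 13. With X ~ Binomial(13, 0.54), P(Y ≤ 13) = 1 − P(X ≤ 4).
  k=0: C(13,0)·0.54^0·0.46^13 = 0.00004
  k=1: C(13,1)·0.54^1·0.46^12 = 0.00063
  k=2: C(13,2)·0.54^2·0.46^11 = 0.00444
  k=3: C(13,3)·0.54^3·0.46^10 = 0.01910
  k=4: C(13,4)·0.54^4·0.46^9 = 0.05607
1 − 0.08028 = 0.91972

0.920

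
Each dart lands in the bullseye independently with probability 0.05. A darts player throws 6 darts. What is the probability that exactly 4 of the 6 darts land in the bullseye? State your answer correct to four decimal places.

X ~ Binomial(n=6, p=0.05).
P(X=4) = C(6,4) · p^4 · (1−p)^2
= 15 · 6.25e-06 · 0.9025 = 0.000085

0.0001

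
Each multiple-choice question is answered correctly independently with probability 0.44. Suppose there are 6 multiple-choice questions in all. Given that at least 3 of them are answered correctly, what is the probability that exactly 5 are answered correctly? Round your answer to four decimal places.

0.1030

X ~ Binomial(6, 0.44). Want P(X=5 | X≥3) = P(X=5) / P(X≥3).
P(X=5) = C(6,5)·0.44^5·0.56^1 = 0.055412
P(X≥3) = 1 − 0.030841 − 0.145393 − 0.285594 = 0.538172
Ratio = 0.055412 / 0.538172 = 0.102963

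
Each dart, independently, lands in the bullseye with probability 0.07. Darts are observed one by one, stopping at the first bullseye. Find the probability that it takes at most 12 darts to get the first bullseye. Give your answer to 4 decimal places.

0.5814

Y = number of darts to the first success; geometric, p = 0.07.
P(Y ≤ 12) = 1 − (1−p)^12 = 1 − 0.418596 = 0.581404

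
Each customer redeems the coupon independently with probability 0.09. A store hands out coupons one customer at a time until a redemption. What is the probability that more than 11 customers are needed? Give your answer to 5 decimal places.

0.35437

Y = number of customers to the first success; geometric, p = 0.09.
P(Y > 11) = P(first 11 all fail) = (1−p)^11 = 0.3543687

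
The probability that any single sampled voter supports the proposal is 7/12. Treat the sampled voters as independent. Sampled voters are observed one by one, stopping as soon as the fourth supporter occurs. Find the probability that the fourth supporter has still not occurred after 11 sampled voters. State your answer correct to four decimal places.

0.0379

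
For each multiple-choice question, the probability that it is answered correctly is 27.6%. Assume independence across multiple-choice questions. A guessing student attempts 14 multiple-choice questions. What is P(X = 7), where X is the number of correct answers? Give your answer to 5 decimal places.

0.04366

X ~ Binomial(n=14, p=0.276).
P(X=7) = C(14,7) · p^7 · (1−p)^7
= 3432 · 0.000122 · 0.10427 = 0.0436597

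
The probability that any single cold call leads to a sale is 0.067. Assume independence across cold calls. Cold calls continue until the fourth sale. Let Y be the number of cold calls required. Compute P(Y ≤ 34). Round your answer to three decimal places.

0.191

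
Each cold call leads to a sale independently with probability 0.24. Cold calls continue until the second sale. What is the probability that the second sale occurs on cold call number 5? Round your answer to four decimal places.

0.1011

Y = trial on which the second success occurs; negative binomial, r=2, p=0.24.
P(Y=5) = C(4,1) · p^2 · (1−p)^3
= 4 · 0.0576 · 0.43898 = 0.101140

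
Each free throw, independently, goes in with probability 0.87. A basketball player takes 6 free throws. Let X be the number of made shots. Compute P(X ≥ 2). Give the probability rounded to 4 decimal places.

X ~ Binomial(6, 0.87); P(X ≥ 2) = Σ C(6,k) p^k (1−p)^(6−k) over k:
  k=2: C(6,2)·0.87^2·0.13^4 = 0.003243
  k=3: C(6,3)·0.87^3·0.13^3 = 0.028935
  k=4: C(6,4)·0.87^4·0.13^2 = 0.145230
  k=5: C(6,5)·0.87^5·0.13^1 = 0.388768
  k=6: C(6,6)·0.87^6·0.13^0 = 0.433626
Total = 0.999801

0.9998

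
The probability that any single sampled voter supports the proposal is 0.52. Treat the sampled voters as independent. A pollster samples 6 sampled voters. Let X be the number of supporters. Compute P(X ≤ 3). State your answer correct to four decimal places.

X ~ Binomial(6, 0.52); P(X ≤ 3) = Σ C(6,k) p^k (1−p)^(6−k) over k:
  k=0: C(6,0)·0.52^0·0.48^6 = 0.012231
  k=1: C(6,1)·0.52^1·0.48^5 = 0.079499
  k=2: C(6,2)·0.52^2·0.48^4 = 0.215309
  k=3: C(6,3)·0.52^3·0.48^3 = 0.311002
Total = 0.618041

0.6180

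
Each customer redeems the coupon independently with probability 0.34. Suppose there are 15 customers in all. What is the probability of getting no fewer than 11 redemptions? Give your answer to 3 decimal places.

0.002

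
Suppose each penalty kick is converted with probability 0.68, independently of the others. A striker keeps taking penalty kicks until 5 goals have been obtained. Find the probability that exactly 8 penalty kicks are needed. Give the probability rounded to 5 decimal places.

Y = trial on which the fifth success occurs; negative binomial, r=5, p=0.68.
P(Y=8) = C(7,4) · p^5 · (1−p)^3
= 35 · 0.14539 · 0.032768 = 0.1667487

0.16675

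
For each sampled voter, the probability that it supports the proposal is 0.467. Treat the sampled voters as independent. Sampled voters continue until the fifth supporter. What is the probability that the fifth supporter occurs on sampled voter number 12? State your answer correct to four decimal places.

Y = trial on which the fifth success occurs; negative binomial, r=5, p=0.467.
P(Y=12) = C(11,4) · p^5 · (1−p)^7
= 330 · 0.022212 · 0.012221 = 0.089575

0.0896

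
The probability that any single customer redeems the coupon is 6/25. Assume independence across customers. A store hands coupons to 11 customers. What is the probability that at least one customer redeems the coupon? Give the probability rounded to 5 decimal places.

0.95114

P(at least one) = 1 − P(none) = 1 − (1 − 0.24)^11
= 1 − 0.0488596 = 0.9511404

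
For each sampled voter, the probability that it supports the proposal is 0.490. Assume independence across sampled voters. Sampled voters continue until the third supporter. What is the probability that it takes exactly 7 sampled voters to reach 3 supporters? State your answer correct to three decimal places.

Y = trial on which the third success occurs; negative binomial, r=3, p=0.49.
P(Y=7) = C(6,2) · p^3 · (1−p)^4
= 15 · 0.11765 · 0.067652 = 0.11939

0.119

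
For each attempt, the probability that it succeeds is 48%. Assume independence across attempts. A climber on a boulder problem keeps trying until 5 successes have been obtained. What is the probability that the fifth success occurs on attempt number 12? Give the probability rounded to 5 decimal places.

Y = trial on which the fifth success occurs; negative binomial, r=5, p=0.48.
P(Y=12) = C(11,4) · p^5 · (1−p)^7
= 330 · 0.02548 · 0.010281 = 0.0864457

0.08645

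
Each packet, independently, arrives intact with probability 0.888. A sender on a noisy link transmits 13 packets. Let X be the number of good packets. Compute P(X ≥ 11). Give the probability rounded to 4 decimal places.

X ~ Binomial(13, 0.888); P(X ≥ 11) = Σ C(13,k) p^k (1−p)^(13−k) over k:
  k=11: C(13,11)·0.888^11·0.112^2 = 0.264895
  k=12: C(13,12)·0.888^12·0.112^1 = 0.350039
  k=13: C(13,13)·0.888^13·0.112^0 = 0.213486
Total = 0.828420

0.8284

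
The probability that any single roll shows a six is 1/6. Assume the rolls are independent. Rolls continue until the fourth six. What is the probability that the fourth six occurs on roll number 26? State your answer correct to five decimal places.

Y = trial on which the fourth success occurs; negative binomial, r=4, p=0.166667.
P(Y=26) = C(25,3) · p^4 · (1−p)^22
= 2300 · 0.0007716 · 0.018114 = 0.0321466

0.03215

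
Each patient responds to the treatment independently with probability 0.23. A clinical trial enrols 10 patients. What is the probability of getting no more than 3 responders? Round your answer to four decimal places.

0.8206

X ~ Binomial(10, 0.23); P(X ≤ 3) = Σ C(10,k) p^k (1−p)^(10−k) over k:
  k=0: C(10,0)·0.23^0·0.77^10 = 0.073267
  k=1: C(10,1)·0.23^1·0.77^9 = 0.218849
  k=2: C(10,2)·0.23^2·0.77^8 = 0.294167
  k=3: C(10,3)·0.23^3·0.77^7 = 0.234315
Total = 0.820598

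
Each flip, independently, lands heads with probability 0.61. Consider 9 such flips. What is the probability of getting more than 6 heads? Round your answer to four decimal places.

0.2511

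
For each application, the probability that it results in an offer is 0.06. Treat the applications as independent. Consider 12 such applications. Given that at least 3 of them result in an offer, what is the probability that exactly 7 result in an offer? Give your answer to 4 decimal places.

X ~ Binomial(12, 0.06). Want P(X=7 | X≥3) = P(X=7) / P(X≥3).
P(X=7) = C(12,7)·0.06^7·0.94^5 = 0.000002
P(X≥3) = 1 − 0.475920 − 0.364535 − 0.127975 = 0.031570
Ratio = 0.000002 / 0.031570 = 0.000052

0.0001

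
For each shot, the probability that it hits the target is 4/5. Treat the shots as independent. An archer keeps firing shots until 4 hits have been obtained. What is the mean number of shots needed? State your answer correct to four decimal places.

Y = total shots until the fourth success; negative binomial with r=4, p=0.80.
E[Y] = r / p = 4 / 0.80 = 5.000000

5.0000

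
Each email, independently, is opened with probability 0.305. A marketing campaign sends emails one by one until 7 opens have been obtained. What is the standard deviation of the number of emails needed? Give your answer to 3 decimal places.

Y = total emails until the seventh success; negative binomial with r=7, p=0.305.
SD(Y) = √[r(1−p)/p²] = √(52.29777) = 7.23172

7.232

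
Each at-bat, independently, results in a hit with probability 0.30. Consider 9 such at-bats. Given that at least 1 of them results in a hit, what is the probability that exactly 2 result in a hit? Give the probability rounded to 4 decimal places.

X ~ Binomial(9, 0.30). Want P(X=2 | X≥1) = P(X=2) / P(X≥1).
P(X=2) = C(9,2)·0.30^2·0.70^7 = 0.266828
P(X≥1) = 1 − 0.040354 = 0.959646
Ratio = 0.266828 / 0.959646 = 0.278048

0.2780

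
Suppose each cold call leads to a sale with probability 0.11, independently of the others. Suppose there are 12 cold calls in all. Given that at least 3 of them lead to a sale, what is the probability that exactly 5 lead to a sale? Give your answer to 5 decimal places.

X ~ Binomial(12, 0.11). Want P(X=5 | X≥3) = P(X=5) / P(X≥3).
P(X=5) = C(12,5)·0.11^5·0.89^7 = 0.0056418
P(X≥3) = 1 − 0.2469904 − 0.3663228 − 0.2490172 = 0.1376695
Ratio = 0.0056418 / 0.1376695 = 0.0409808

0.04098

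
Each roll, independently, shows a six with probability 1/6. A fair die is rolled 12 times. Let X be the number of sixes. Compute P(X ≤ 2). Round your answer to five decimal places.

X ~ Binomial(12, 0.166667); P(X ≤ 2) = Σ C(12,k) p^k (1−p)^(12−k) over k:
  k=0: C(12,0)·0.166667^0·0.833333^12 = 0.1121567
  k=1: C(12,1)·0.166667^1·0.833333^11 = 0.2691760
  k=2: C(12,2)·0.166667^2·0.833333^10 = 0.2960936
Total = 0.6774262

0.67743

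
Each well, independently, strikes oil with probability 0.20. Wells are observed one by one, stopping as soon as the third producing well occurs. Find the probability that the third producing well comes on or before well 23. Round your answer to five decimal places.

Finishing within 23 wells ⇔ at least 3 successes in the first 23. With X ~ Binomial(23, 0.20), P(Y ≤ 23) = 1 − P(X ≤ 2).
  k=0: C(23,0)·0.20^0·0.80^23 = 0.0059030
  k=1: C(23,1)·0.20^1·0.80^22 = 0.0339420
  k=2: C(23,2)·0.20^2·0.80^21 = 0.0933405
1 − 0.1331855 = 0.8668145

0.86681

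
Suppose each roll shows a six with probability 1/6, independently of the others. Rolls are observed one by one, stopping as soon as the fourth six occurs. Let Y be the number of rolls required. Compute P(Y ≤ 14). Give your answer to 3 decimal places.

Finishing within 14 rolls ⇔ at least 4 successes in the first 14. With X ~ Binomial(14, 0.166667), P(Y ≤ 14) = 1 − P(X ≤ 3).
  k=0: C(14,0)·0.166667^0·0.833333^14 = 0.07789
  k=1: C(14,1)·0.166667^1·0.833333^13 = 0.21808
  k=2: C(14,2)·0.166667^2·0.833333^12 = 0.28351
  k=3: C(14,3)·0.166667^3·0.833333^11 = 0.22681
1 − 0.80628 = 0.19372

0.194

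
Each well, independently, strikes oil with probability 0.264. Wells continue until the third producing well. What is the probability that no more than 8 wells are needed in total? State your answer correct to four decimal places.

Finishing within 8 wells ⇔ at least 3 successes in the first 8. With X ~ Binomial(8, 0.264), P(Y ≤ 8) = 1 − P(X ≤ 2).
  k=0: C(8,0)·0.264^0·0.736^8 = 0.086104
  k=1: C(8,1)·0.264^1·0.736^7 = 0.247081
  k=2: C(8,2)·0.264^2·0.736^6 = 0.310194
1 − 0.643378 = 0.356622

0.3566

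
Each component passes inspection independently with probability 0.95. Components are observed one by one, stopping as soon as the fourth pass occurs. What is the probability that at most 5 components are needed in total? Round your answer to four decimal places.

Finishing within 5 components ⇔ at least 4 successes in the first 5. With X ~ Binomial(5, 0.95), P(Y ≤ 5) = 1 − P(X ≤ 3).
  k=0: C(5,0)·0.95^0·0.05^5 = 0.000000
  k=1: C(5,1)·0.95^1·0.05^4 = 0.000030
  k=2: C(5,2)·0.95^2·0.05^3 = 0.001128
  k=3: C(5,3)·0.95^3·0.05^2 = 0.021434
1 − 0.022593 = 0.977407

0.9774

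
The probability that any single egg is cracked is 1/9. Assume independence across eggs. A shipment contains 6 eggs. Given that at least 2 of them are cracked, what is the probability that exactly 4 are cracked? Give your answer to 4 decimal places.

X ~ Binomial(6, 0.111111). Want P(X=4 | X≥2) = P(X=4) / P(X≥2).
P(X=4) = C(6,4)·0.111111^4·0.888889^2 = 0.001806
P(X≥2) = 1 − 0.493270 − 0.369953 = 0.136777
Ratio = 0.001806 / 0.136777 = 0.013207

0.0132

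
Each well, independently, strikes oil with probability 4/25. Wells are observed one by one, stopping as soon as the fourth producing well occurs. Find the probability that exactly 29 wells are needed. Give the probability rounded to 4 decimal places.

0.0275

Y = trial on which the fourth success occurs; negative binomial, r=4, p=0.16.
P(Y=29) = C(28,3) · p^4 · (1−p)^25
= 3276 · 0.00065536 · 0.012793 = 0.027467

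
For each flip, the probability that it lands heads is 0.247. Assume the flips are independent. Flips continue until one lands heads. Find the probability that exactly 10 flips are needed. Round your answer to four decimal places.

0.0192

Geometric (trials to first success), p = 0.247.
P(Y = 10) = (1−p)^9 · p = 0.077831 · 0.247 = 0.019224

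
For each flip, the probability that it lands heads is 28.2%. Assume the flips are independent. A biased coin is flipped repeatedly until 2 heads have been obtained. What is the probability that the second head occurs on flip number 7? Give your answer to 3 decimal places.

Y = trial on which the second success occurs; negative binomial, r=2, p=0.282.
P(Y=7) = C(6,1) · p^2 · (1−p)^5
= 6 · 0.079524 · 0.19082 = 0.09105

0.091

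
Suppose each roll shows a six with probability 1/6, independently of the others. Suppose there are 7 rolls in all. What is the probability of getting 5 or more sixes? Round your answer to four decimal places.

0.0020

X ~ Binomial(7, 0.166667); P(X ≥ 5) = Σ C(7,k) p^k (1−p)^(7−k) over k:
  k=5: C(7,5)·0.166667^5·0.833333^2 = 0.001875
  k=6: C(7,6)·0.166667^6·0.833333^1 = 0.000125
  k=7: C(7,7)·0.166667^7·0.833333^0 = 0.000004
Total = 0.002004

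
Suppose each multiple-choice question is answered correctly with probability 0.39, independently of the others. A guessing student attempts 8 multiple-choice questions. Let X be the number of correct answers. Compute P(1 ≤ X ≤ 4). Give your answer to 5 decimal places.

0.82225

X ~ Binomial(8, 0.39); P(1 ≤ X ≤ 4) = Σ C(8,k) p^k (1−p)^(8−k) over k:
  k=1: C(8,1)·0.39^1·0.61^7 = 0.0980536
  k=2: C(8,2)·0.39^2·0.61^6 = 0.2194150
  k=3: C(8,3)·0.39^3·0.61^5 = 0.2805634
  k=4: C(8,4)·0.39^4·0.61^4 = 0.2242208
Total = 0.8222527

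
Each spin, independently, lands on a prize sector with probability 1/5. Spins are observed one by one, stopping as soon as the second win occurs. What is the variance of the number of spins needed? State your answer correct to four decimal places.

Y = total spins until the second success; negative binomial with r=2, p=0.20.
Var(Y) = r(1−p)/p² = 2·0.80 / 0.20² = 40.000000

40.0000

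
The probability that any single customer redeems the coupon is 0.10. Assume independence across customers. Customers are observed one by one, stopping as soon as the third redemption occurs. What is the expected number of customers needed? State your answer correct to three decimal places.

30.000

Y = total customers until the third success; negative binomial with r=3, p=0.10.
E[Y] = r / p = 3 / 0.10 = 30.00000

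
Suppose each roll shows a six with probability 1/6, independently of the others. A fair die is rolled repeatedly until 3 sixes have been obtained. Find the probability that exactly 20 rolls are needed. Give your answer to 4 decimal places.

0.0357

Y = trial on which the third success occurs; negative binomial, r=3, p=0.166667.
P(Y=20) = C(19,2) · p^3 · (1−p)^17
= 171 · 0.0046296 · 0.045073 = 0.035683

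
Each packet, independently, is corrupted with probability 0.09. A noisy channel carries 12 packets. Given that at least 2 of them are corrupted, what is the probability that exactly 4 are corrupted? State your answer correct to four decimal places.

0.0518

X ~ Binomial(12, 0.09). Want P(X=4 | X≥2) = P(X=4) / P(X≥2).
P(X=4) = C(12,4)·0.09^4·0.91^8 = 0.015272
P(X≥2) = 1 − 0.322475 − 0.382718 = 0.294806
Ratio = 0.015272 / 0.294806 = 0.051805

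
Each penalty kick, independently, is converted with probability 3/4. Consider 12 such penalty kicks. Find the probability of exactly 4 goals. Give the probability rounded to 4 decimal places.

X ~ Binomial(n=12, p=0.75).
P(X=4) = C(12,4) · p^4 · (1−p)^8
= 495 · 0.31641 · 1.5259e-05 = 0.002390

0.0024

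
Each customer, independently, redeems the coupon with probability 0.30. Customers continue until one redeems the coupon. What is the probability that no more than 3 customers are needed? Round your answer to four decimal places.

0.6570

Y = number of customers to the first success; geometric, p = 0.30.
P(Y ≤ 3) = 1 − (1−p)^3 = 1 − 0.343000 = 0.657000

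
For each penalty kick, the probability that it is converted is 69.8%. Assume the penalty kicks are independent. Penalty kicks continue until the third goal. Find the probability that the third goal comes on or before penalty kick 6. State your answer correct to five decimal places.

0.92793

Finishing within 6 penalty kicks ⇔ at least 3 successes in the first 6. With X ~ Binomial(6, 0.698), P(Y ≤ 6) = 1 − P(X ≤ 2).
  k=0: C(6,0)·0.698^0·0.302^6 = 0.0007587
  k=1: C(6,1)·0.698^1·0.302^5 = 0.0105206
  k=2: C(6,2)·0.698^2·0.302^4 = 0.0607897
1 − 0.0720690 = 0.9279310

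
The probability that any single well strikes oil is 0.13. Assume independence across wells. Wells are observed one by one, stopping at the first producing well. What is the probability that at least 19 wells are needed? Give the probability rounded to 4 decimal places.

0.0815

Y = number of wells to the first success; geometric, p = 0.13.
P(Y > 18) = P(first 18 all fail) = (1−p)^18 = 0.081535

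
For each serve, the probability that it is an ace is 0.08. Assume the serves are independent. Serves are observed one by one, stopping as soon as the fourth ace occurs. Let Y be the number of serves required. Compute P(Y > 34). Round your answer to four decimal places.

0.7125

Needing more than 34 serves ⇔ fewer than 4 successes in the first 34. With X ~ Binomial(34, 0.08), P(Y > 34) = P(X ≤ 3).
  k=0: C(34,0)·0.08^0·0.92^34 = 0.058720
  k=1: C(34,1)·0.08^1·0.92^33 = 0.173607
  k=2: C(34,2)·0.08^2·0.92^32 = 0.249088
  k=3: C(34,3)·0.08^3·0.92^31 = 0.231038
P(X ≤ 3) = 0.712454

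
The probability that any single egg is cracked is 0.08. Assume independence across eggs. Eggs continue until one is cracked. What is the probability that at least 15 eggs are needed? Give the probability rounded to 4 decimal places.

Y = number of eggs to the first success; geometric, p = 0.08.
P(Y > 14) = P(first 14 all fail) = (1−p)^14 = 0.311193

0.3112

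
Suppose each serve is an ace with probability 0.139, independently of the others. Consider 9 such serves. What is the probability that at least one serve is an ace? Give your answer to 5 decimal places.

P(at least one) = 1 − P(none) = 1 − (1 − 0.139)^9
= 1 − 0.2600329 = 0.7399671

0.73997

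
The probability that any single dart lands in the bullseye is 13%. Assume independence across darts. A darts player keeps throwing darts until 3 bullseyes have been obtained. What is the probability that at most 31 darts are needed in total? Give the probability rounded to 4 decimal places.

Finishing within 31 darts ⇔ at least 3 successes in the first 31. With X ~ Binomial(31, 0.13), P(Y ≤ 31) = 1 − P(X ≤ 2).
  k=0: C(31,0)·0.13^0·0.87^31 = 0.013338
  k=1: C(31,1)·0.13^1·0.87^30 = 0.061785
  k=2: C(31,2)·0.13^2·0.87^29 = 0.138483
1 − 0.213607 = 0.786393

0.7864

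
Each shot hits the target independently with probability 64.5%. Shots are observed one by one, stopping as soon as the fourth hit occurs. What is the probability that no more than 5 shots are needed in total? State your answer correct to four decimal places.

Finishing within 5 shots ⇔ at least 4 successes in the first 5. With X ~ Binomial(5, 0.645), P(Y ≤ 5) = 1 − P(X ≤ 3).
  k=0: C(5,0)·0.645^0·0.355^5 = 0.005638
  k=1: C(5,1)·0.645^1·0.355^4 = 0.051220
  k=2: C(5,2)·0.645^2·0.355^3 = 0.186125
  k=3: C(5,3)·0.645^3·0.355^2 = 0.338171
1 − 0.581154 = 0.418846

0.4188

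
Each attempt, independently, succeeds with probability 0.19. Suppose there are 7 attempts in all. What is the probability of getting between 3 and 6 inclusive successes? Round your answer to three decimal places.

0.131

X ~ Binomial(7, 0.19); P(3 ≤ X ≤ 6) = Σ C(7,k) p^k (1−p)^(7−k) over k:
  k=3: C(7,3)·0.19^3·0.81^4 = 0.10334
  k=4: C(7,4)·0.19^4·0.81^3 = 0.02424
  k=5: C(7,5)·0.19^5·0.81^2 = 0.00341
  k=6: C(7,6)·0.19^6·0.81^1 = 0.00027
Total = 0.13126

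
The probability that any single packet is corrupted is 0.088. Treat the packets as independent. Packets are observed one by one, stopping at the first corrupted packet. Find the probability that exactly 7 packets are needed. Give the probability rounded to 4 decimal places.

0.0506

Geometric (trials to first success), p = 0.088.
P(Y = 7) = (1−p)^6 · p = 0.5754 · 0.088 = 0.050635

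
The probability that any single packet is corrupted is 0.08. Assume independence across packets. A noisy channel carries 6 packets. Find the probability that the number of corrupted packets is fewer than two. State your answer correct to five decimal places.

0.92271

X ~ Binomial(6, 0.08); P(X ≤ 1) = Σ C(6,k) p^k (1−p)^(6−k) over k:
  k=0: C(6,0)·0.08^0·0.92^6 = 0.6063550
  k=1: C(6,1)·0.08^1·0.92^5 = 0.3163591
Total = 0.9227141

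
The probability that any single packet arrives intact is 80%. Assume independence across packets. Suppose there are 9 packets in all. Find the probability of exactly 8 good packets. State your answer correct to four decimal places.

X ~ Binomial(n=9, p=0.80).
P(X=8) = C(9,8) · p^8 · (1−p)^1
= 9 · 0.16777 · 0.2 = 0.301990

0.3020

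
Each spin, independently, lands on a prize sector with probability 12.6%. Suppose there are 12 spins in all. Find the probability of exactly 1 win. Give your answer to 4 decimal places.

0.3437

X ~ Binomial(n=12, p=0.126).
P(X=1) = C(12,1) · p^1 · (1−p)^11
= 12 · 0.126 · 0.22731 = 0.343698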